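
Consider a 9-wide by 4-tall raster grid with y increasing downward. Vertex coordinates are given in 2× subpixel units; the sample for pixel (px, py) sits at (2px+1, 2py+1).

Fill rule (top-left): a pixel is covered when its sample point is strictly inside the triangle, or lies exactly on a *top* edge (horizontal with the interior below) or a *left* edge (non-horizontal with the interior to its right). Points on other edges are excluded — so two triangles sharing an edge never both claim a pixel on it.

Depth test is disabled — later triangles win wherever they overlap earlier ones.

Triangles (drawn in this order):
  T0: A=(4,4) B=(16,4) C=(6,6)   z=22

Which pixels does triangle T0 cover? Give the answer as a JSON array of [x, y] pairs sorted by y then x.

T0:
  2·area = 24
  edge (4, 4)→(16, 4): d=(12,0) top-left  bias=+0
  edge (16, 4)→(6, 6): d=(-10,2) right/bottom  bias=-1
  edge (6, 6)→(4, 4): d=(-2,-2) top-left  bias=+0
    (0,0)@(1, 1): e=[-36,60,0] → ·  [on edge]
    (1,1)@(3, 3): e=[-12,36,0] → ·  [on edge]
    (2,2)@(5, 5): e=[12,12,0] → #  [on edge]
    (3,2)@(7, 5): e=[12,8,4] → #
    (4,2)@(9, 5): e=[12,4,8] → #
    (5,2)@(11, 5): e=[12,0,12] → ·  [on edge]
    (0,3)@(1, 7): e=[36,0,-12] → ·  [on edge]
    (2,3)@(5, 7): e=[36,-8,-4] → ·
    (3,3)@(7, 7): e=[36,-12,0] → ·  [on edge]
    (4,3)@(9, 7): e=[36,-16,4] → ·
  covered (3 px):
    · · · · · · · · ·
    · · · · · · · · ·
    · · # # # · · · ·
    · · · · · · · · ·

Final: [[2,2],[3,2],[4,2]]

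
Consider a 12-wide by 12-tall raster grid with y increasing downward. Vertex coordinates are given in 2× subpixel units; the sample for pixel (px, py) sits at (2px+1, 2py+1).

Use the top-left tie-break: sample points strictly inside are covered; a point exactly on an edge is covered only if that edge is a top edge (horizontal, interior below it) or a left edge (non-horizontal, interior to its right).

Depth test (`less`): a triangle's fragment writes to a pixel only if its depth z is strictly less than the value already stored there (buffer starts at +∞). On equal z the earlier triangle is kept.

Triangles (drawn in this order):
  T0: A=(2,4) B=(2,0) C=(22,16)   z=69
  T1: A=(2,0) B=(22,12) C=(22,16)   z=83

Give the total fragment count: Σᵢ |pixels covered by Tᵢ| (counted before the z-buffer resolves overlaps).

T0:
  2·area = 80
  edge (2, 4)→(2, 0): d=(0,-4) top-left  bias=+0
  edge (2, 0)→(22, 16): d=(20,16) right/bottom  bias=-1
  edge (22, 16)→(2, 4): d=(-20,-12) top-left  bias=+0
    (1,0)@(3, 1): e=[4,4,72] → #
    (2,0)@(5, 1): e=[12,-28,96] → ·
    (1,1)@(3, 3): e=[4,44,32] → #
    (2,1)@(5, 3): e=[12,12,56] → #
    (3,1)@(7, 3): e=[20,-20,80] → ·
    (1,2)@(3, 5): e=[4,84,-8] → ·
    (2,2)@(5, 5): e=[12,52,16] → #
    (3,2)@(7, 5): e=[20,20,40] → #
    (4,2)@(9, 5): e=[28,-12,64] → ·
    (2,3)@(5, 7): e=[12,92,-24] → ·
    (3,3)@(7, 7): e=[20,60,0] → #  [on edge]
    (4,3)@(9, 7): e=[28,28,24] → #
    (8,6)@(17, 13): e=[60,20,0] → #  [on edge]
  covered (11 px):
    · # · · · · · · · · · ·
    · # # · · · · · · · · ·
    · · # # · · · · · · · ·
    · · · # # · · · · · · ·
    · · · · · # # · · · · ·
    · · · · · · · # · · · ·
    · · · · · · · · # · · ·
    · · · · · · · · · · · ·
    · · · · · · · · · · · ·
    · · · · · · · · · · · ·
    · · · · · · · · · · · ·
    · · · · · · · · · · · ·
T1:
  2·area = 80
  edge (2, 0)→(22, 12): d=(20,12) right/bottom  bias=-1
  edge (22, 12)→(22, 16): d=(0,4) right/bottom  bias=-1
  edge (22, 16)→(2, 0): d=(-20,-16) top-left  bias=+0
    (3,1)@(7, 3): e=[0,60,20] → ·  [on edge]
    (4,2)@(9, 5): e=[16,52,12] → #
    (5,2)@(11, 5): e=[-8,44,44] → ·
    (4,3)@(9, 7): e=[56,52,-28] → ·
    (5,3)@(11, 7): e=[32,44,4] → #
    (6,3)@(13, 7): e=[8,36,36] → #
    (7,3)@(15, 7): e=[-16,28,68] → ·
    (5,4)@(11, 9): e=[72,44,-36] → ·
    (6,4)@(13, 9): e=[48,36,-4] → ·
    (7,4)@(15, 9): e=[24,28,28] → #
    (8,4)@(17, 9): e=[0,20,60] → ·  [on edge]
    (7,5)@(15, 11): e=[64,28,-12] → ·
  covered (9 px):
    · · · · · · · · · · · ·
    · · · · · · · · · · · ·
    · · · · # · · · · · · ·
    · · · · · # # · · · · ·
    · · · · · · · # · · · ·
    · · · · · · · · # # · ·
    · · · · · · · · · # # ·
    · · · · · · · · · · # ·
    · · · · · · · · · · · ·
    · · · · · · · · · · · ·
    · · · · · · · · · · · ·
    · · · · · · · · · · · ·

Result: 20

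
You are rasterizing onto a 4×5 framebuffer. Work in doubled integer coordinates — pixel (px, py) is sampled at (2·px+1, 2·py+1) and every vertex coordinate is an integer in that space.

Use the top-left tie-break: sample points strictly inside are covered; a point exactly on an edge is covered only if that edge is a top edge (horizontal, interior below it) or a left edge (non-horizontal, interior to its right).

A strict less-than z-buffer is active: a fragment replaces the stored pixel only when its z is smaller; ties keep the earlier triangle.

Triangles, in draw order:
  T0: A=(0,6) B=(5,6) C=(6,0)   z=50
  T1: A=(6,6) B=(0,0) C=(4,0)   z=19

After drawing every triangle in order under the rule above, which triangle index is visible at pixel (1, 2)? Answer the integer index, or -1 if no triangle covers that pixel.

T0:
  2·area = 30  (B↔C swapped to make it positive)
  edge (0, 6)→(6, 0): d=(6,-6) top-left  bias=+0
  edge (6, 0)→(5, 6): d=(-1,6) right/bottom  bias=-1
  edge (5, 6)→(0, 6): d=(-5,0) right/bottom  bias=-1
    (2,0)@(5, 1): e=[0,5,25] → X  [on edge]
    (3,0)@(7, 1): e=[12,-7,25] → .
    (1,1)@(3, 3): e=[0,15,15] → X  [on edge]
    (3,1)@(7, 3): e=[24,-9,15] → .
    (0,2)@(1, 5): e=[0,25,5] → X  [on edge]
    (3,2)@(7, 5): e=[36,-11,5] → .
    (0,3)@(1, 7): e=[12,23,-5] → .
    (1,3)@(3, 7): e=[24,11,-5] → .
    (2,3)@(5, 7): e=[36,-1,-5] → .
  covered (6 px):
    . . X .
    . X X .
    X X X .
    . . . .
    . . . .
T1:
  2·area = 24
  edge (6, 6)→(0, 0): d=(-6,-6) top-left  bias=+0
  edge (0, 0)→(4, 0): d=(4,0) top-left  bias=+0
  edge (4, 0)→(6, 6): d=(2,6) right/bottom  bias=-1
    (0,0)@(1, 1): e=[0,4,20] → X  [on edge]
    (1,0)@(3, 1): e=[12,4,8] → X
    (2,0)@(5, 1): e=[24,4,-4] → .
    (0,1)@(1, 3): e=[-12,12,24] → .
    (1,1)@(3, 3): e=[0,12,12] → X  [on edge]
    (2,1)@(5, 3): e=[12,12,0] → .  [on edge]
    (1,2)@(3, 5): e=[-12,20,16] → .
    (2,2)@(5, 5): e=[0,20,4] → X  [on edge]
    (3,2)@(7, 5): e=[12,20,-8] → .
    (2,3)@(5, 7): e=[-12,28,8] → .
    (3,3)@(7, 7): e=[0,28,-4] → .  [on edge]
    (3,4)@(7, 9): e=[-12,36,0] → .  [on edge]
  covered (4 px):
    X X . .
    . X . .
    . . X .
    . . . .
    . . . .

Z-buffer (winner per pixel, '.' = empty):
  1 1 0 .
  . 1 0 .
  0 0 1 .
  . . . .
  . . . .

Answer: 0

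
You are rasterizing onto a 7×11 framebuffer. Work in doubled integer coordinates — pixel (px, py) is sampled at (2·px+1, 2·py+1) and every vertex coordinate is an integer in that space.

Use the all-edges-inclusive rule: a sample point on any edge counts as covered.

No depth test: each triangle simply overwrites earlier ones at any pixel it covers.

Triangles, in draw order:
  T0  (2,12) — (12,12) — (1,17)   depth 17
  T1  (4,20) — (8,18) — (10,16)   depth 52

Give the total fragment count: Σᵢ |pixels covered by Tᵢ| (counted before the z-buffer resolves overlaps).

T0:
  2·area = 50
  edge (2, 12)→(12, 12): d=(10,0) inclusive
  edge (12, 12)→(1, 17): d=(-11,5) inclusive
  edge (1, 17)→(2, 12): d=(1,-5) inclusive
    (1,3)@(3, 7): e=[-50,100,0] → ·  [on edge]
    (1,6)@(3, 13): e=[10,34,6] → #
    (2,6)@(5, 13): e=[10,24,16] → #
    (3,6)@(7, 13): e=[10,14,26] → #
    (4,6)@(9, 13): e=[10,4,36] → #
    (5,6)@(11, 13): e=[10,-6,46] → ·
    (1,7)@(3, 15): e=[30,12,8] → #
    (3,7)@(7, 15): e=[30,-8,28] → ·
    (4,7)@(9, 15): e=[30,-18,38] → ·
    (0,8)@(1, 17): e=[50,0,0] → #  [on edge]
    (1,8)@(3, 17): e=[50,-10,10] → ·
    (2,8)@(5, 17): e=[50,-20,20] → ·
  covered (7 px):
    · · · · · · ·
    · · · · · · ·
    · · · · · · ·
    · · · · · · ·
    · · · · · · ·
    · · · · · · ·
    · # # # # · ·
    · # # · · · ·
    # · · · · · ·
    · · · · · · ·
    · · · · · · ·
T1:
  2·area = 4  (B↔C swapped to make it positive)
  edge (4, 20)→(10, 16): d=(6,-4) inclusive
  edge (10, 16)→(8, 18): d=(-2,2) inclusive
  edge (8, 18)→(4, 20): d=(-4,2) inclusive
    (6,6)@(13, 13): e=[-6,0,10] → ·  [on edge]
    (5,7)@(11, 15): e=[-2,0,6] → ·  [on edge]
    (4,8)@(9, 17): e=[2,0,2] → #  [on edge]
    (5,8)@(11, 17): e=[10,-4,-2] → ·
    (3,9)@(7, 19): e=[6,0,-2] → ·  [on edge]
    (4,9)@(9, 19): e=[14,-4,-6] → ·
    (2,10)@(5, 21): e=[10,0,-6] → ·  [on edge]
  covered (1 px):
    · · · · · · ·
    · · · · · · ·
    · · · · · · ·
    · · · · · · ·
    · · · · · · ·
    · · · · · · ·
    · · · · · · ·
    · · · · · · ·
    · · · · # · ·
    · · · · · · ·
    · · · · · · ·

Final: 8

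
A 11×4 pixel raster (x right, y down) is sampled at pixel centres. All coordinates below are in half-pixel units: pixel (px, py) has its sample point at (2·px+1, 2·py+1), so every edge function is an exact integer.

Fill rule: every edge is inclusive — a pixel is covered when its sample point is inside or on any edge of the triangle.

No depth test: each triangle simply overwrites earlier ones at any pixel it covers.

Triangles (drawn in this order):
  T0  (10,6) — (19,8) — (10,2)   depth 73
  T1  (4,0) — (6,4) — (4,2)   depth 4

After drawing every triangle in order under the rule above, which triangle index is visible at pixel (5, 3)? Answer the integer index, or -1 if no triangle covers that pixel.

T0:
  2·area = 36  (B↔C swapped to make it positive)
  edge (10, 6)→(10, 2): d=(0,-4) inclusive
  edge (10, 2)→(19, 8): d=(9,6) inclusive
  edge (19, 8)→(10, 6): d=(-9,-2) inclusive
    (5,1)@(11, 3): e=[4,3,29] → █
    (6,1)@(13, 3): e=[12,-9,33] → ·
    (5,2)@(11, 5): e=[4,21,11] → █
    (6,2)@(13, 5): e=[12,9,15] → █
    (7,2)@(15, 5): e=[20,-3,19] → ·
    (5,3)@(11, 7): e=[4,39,-7] → ·
    (6,3)@(13, 7): e=[12,27,-3] → ·
    (7,3)@(15, 7): e=[20,15,1] → █
    (8,3)@(17, 7): e=[28,3,5] → █
    (9,3)@(19, 7): e=[36,-9,9] → ·
  covered (5 px):
    · · · · · · · · · · ·
    · · · · · █ · · · · ·
    · · · · · █ █ · · · ·
    · · · · · · · █ █ · ·
T1:
  2·area = 4
  edge (4, 0)→(6, 4): d=(2,4) inclusive
  edge (6, 4)→(4, 2): d=(-2,-2) inclusive
  edge (4, 2)→(4, 0): d=(0,-2) inclusive
    (1,0)@(3, 1): e=[6,0,-2] → ·  [on edge]
    (2,1)@(5, 3): e=[2,0,2] → █  [on edge]
    (3,1)@(7, 3): e=[-6,4,6] → ·
    (2,2)@(5, 5): e=[6,-4,2] → ·
    (3,2)@(7, 5): e=[-2,0,6] → ·  [on edge]
    (4,3)@(9, 7): e=[-6,0,10] → ·  [on edge]
  covered (1 px):
    · · · · · · · · · · ·
    · · █ · · · · · · · ·
    · · · · · · · · · · ·
    · · · · · · · · · · ·

Z-buffer (winner per pixel, '.' = empty):
  . . . . . . . . . . .
  . . 1 . . 0 . . . . .
  . . . . . 0 0 . . . .
  . . . . . . . 0 0 . .

Answer: -1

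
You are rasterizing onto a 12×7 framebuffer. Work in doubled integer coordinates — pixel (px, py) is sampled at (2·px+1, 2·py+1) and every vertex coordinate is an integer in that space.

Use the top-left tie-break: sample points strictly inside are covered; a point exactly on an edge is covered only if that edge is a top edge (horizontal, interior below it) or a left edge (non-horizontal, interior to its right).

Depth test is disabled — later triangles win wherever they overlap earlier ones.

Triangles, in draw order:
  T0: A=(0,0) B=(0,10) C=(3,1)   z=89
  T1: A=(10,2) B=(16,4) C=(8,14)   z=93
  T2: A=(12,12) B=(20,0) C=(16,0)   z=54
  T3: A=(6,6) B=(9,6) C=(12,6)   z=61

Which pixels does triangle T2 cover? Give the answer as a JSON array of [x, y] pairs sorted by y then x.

T0:
  2·area = 30  (B↔C swapped to make it positive)
  edge (0, 0)→(3, 1): d=(3,1) right/bottom  bias=-1
  edge (3, 1)→(0, 10): d=(-3,9) right/bottom  bias=-1
  edge (0, 10)→(0, 0): d=(0,-10) top-left  bias=+0
    (0,0)@(1, 1): e=[2,18,10] → █
    (1,0)@(3, 1): e=[0,0,30] → ·  [on edge]
    (0,1)@(1, 3): e=[8,12,10] → █
    (1,1)@(3, 3): e=[6,-6,30] → ·
    (4,1)@(9, 3): e=[0,-60,90] → ·  [on edge]
    (0,2)@(1, 5): e=[14,6,10] → █
    (1,2)@(3, 5): e=[12,-12,30] → ·
    (7,2)@(15, 5): e=[0,-120,150] → ·  [on edge]
    (0,3)@(1, 7): e=[20,0,10] → ·  [on edge]
    (10,3)@(21, 7): e=[0,-180,210] → ·  [on edge]
  covered (3 px):
    █ · · · · · · · · · · ·
    █ · · · · · · · · · · ·
    █ · · · · · · · · · · ·
    · · · · · · · · · · · ·
    · · · · · · · · · · · ·
    · · · · · · · · · · · ·
    · · · · · · · · · · · ·
T1:
  2·area = 76
  edge (10, 2)→(16, 4): d=(6,2) right/bottom  bias=-1
  edge (16, 4)→(8, 14): d=(-8,10) right/bottom  bias=-1
  edge (8, 14)→(10, 2): d=(2,-12) top-left  bias=+0
    (3,0)@(7, 1): e=[0,114,-38] → ·  [on edge]
    (5,1)@(11, 3): e=[4,58,14] → █
    (6,1)@(13, 3): e=[0,38,38] → ·  [on edge]
    (5,2)@(11, 5): e=[16,42,18] → █
    (6,2)@(13, 5): e=[12,22,42] → █
    (7,2)@(15, 5): e=[8,2,66] → █
    (8,2)@(17, 5): e=[4,-18,90] → ·
    (9,2)@(19, 5): e=[0,-38,114] → ·  [on edge]
    (5,3)@(11, 7): e=[28,26,22] → █
    (7,3)@(15, 7): e=[20,-14,70] → ·
    (4,4)@(9, 9): e=[44,30,2] → █
    (6,4)@(13, 9): e=[36,-10,50] → ·
  covered (9 px):
    · · · · · · · · · · · ·
    · · · · · █ · · · · · ·
    · · · · · █ █ █ · · · ·
    · · · · · █ █ · · · · ·
    · · · · █ █ · · · · · ·
    · · · · █ · · · · · · ·
    · · · · · · · · · · · ·
T2:
  2·area = 48  (B↔C swapped to make it positive)
  edge (12, 12)→(16, 0): d=(4,-12) top-left  bias=+0
  edge (16, 0)→(20, 0): d=(4,0) top-left  bias=+0
  edge (20, 0)→(12, 12): d=(-8,12) right/bottom  bias=-1
    (8,0)@(17, 1): e=[16,4,28] → █
    (9,0)@(19, 1): e=[40,4,4] → █
    (10,0)@(21, 1): e=[64,4,-20] → ·
    (7,1)@(15, 3): e=[0,12,36] → █  [on edge]
    (9,1)@(19, 3): e=[48,12,-12] → ·
    (7,2)@(15, 5): e=[8,20,20] → █
    (8,2)@(17, 5): e=[32,20,-4] → ·
    (7,3)@(15, 7): e=[16,28,4] → █
    (8,3)@(17, 7): e=[40,28,-20] → ·
    (6,4)@(13, 9): e=[0,36,12] → █  [on edge]
    (7,4)@(15, 9): e=[24,36,-12] → ·
    (6,5)@(13, 11): e=[8,44,-4] → ·
  covered (7 px):
    · · · · · · · · █ █ · ·
    · · · · · · · █ █ · · ·
    · · · · · · · █ · · · ·
    · · · · · · · █ · · · ·
    · · · · · · █ · · · · ·
    · · · · · · · · · · · ·
    · · · · · · · · · · · ·
T3:
  degenerate (2·area = 0) — covers nothing

Answer: [[8,0],[9,0],[7,1],[8,1],[7,2],[7,3],[6,4]]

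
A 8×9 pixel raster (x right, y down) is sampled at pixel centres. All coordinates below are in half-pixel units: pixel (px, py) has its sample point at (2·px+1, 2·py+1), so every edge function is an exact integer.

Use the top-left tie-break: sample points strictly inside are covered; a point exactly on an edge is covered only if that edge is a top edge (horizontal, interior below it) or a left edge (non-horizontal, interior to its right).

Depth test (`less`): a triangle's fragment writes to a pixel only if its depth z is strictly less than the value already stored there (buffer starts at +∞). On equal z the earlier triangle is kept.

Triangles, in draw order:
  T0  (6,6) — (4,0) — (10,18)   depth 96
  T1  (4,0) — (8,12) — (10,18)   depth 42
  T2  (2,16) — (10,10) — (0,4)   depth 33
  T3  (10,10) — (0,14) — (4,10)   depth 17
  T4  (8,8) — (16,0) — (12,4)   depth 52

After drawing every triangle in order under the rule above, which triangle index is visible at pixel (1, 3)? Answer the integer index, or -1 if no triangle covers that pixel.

T0:
  degenerate (2·area = 0) — covers nothing
T1:
  degenerate (2·area = 0) — covers nothing
T2:
  2·area = 108  (B↔C swapped to make it positive)
  edge (2, 16)→(0, 4): d=(-2,-12) top-left  bias=+0
  edge (0, 4)→(10, 10): d=(10,6) right/bottom  bias=-1
  edge (10, 10)→(2, 16): d=(-8,6) right/bottom  bias=-1
    (0,2)@(1, 5): e=[10,4,94] → #
    (1,2)@(3, 5): e=[34,-8,82] → ·
    (0,3)@(1, 7): e=[6,24,78] → #
    (1,3)@(3, 7): e=[30,12,66] → #
    (2,3)@(5, 7): e=[54,0,54] → ·  [on edge]
    (0,4)@(1, 9): e=[2,44,62] → #
    (2,4)@(5, 9): e=[50,20,38] → #
    (3,4)@(7, 9): e=[74,8,26] → #
    (4,4)@(9, 9): e=[98,-4,14] → ·
    (0,5)@(1, 11): e=[-2,64,46] → ·
    (1,5)@(3, 11): e=[22,52,34] → #
    (4,5)@(9, 11): e=[94,16,-2] → ·
    (7,6)@(15, 13): e=[162,0,-54] → ·  [on edge]
  covered (13 px):
    · · · · · · · ·
    · · · · · · · ·
    # · · · · · · ·
    # # · · · · · ·
    # # # # · · · ·
    · # # # · · · ·
    · # # · · · · ·
    · # · · · · · ·
    · · · · · · · ·
T3:
  2·area = 24
  edge (10, 10)→(0, 14): d=(-10,4) right/bottom  bias=-1
  edge (0, 14)→(4, 10): d=(4,-4) top-left  bias=+0
  edge (4, 10)→(10, 10): d=(6,0) top-left  bias=+0
    (6,0)@(13, 1): e=[78,0,-54] → ·  [on edge]
    (5,1)@(11, 3): e=[66,0,-42] → ·  [on edge]
    (4,2)@(9, 5): e=[54,0,-30] → ·  [on edge]
    (3,3)@(7, 7): e=[42,0,-18] → ·  [on edge]
    (2,4)@(5, 9): e=[30,0,-6] → ·  [on edge]
    (1,5)@(3, 11): e=[18,0,6] → #  [on edge]
    (2,5)@(5, 11): e=[10,8,6] → #
    (3,5)@(7, 11): e=[2,16,6] → #
    (4,5)@(9, 11): e=[-6,24,6] → ·
    (0,6)@(1, 13): e=[6,0,18] → #  [on edge]
    (1,6)@(3, 13): e=[-2,8,18] → ·
    (2,6)@(5, 13): e=[-10,16,18] → ·
  covered (4 px):
    · · · · · · · ·
    · · · · · · · ·
    · · · · · · · ·
    · · · · · · · ·
    · · · · · · · ·
    · # # # · · · ·
    # · · · · · · ·
    · · · · · · · ·
    · · · · · · · ·
T4:
  degenerate (2·area = 0) — covers nothing

Z-buffer (winner per pixel, '.' = empty):
  . . . . . . . .
  . . . . . . . .
  2 . . . . . . .
  2 2 . . . . . .
  2 2 2 2 . . . .
  . 3 3 3 . . . .
  3 2 2 . . . . .
  . 2 . . . . . .
  . . . . . . . .

Answer: 2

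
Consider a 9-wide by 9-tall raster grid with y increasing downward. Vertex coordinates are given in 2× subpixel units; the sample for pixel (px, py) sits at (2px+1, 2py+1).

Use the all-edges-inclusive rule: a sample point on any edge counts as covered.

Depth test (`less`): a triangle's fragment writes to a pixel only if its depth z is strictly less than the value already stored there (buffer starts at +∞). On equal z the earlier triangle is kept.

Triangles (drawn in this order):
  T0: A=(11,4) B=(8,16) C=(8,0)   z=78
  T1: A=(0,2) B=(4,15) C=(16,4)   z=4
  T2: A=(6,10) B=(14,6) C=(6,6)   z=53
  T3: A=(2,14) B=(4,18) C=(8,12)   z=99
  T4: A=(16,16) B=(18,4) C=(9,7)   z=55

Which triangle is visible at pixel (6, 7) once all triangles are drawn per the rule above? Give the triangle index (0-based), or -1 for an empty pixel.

T0:
  2·area = 48
  edge (11, 4)→(8, 16): d=(-3,12) inclusive
  edge (8, 16)→(8, 0): d=(0,-16) inclusive
  edge (8, 0)→(11, 4): d=(3,4) inclusive
    (4,1)@(9, 3): e=[27,16,5] → █
    (5,1)@(11, 3): e=[3,48,-3] → ·
    (4,2)@(9, 5): e=[21,16,11] → █
    (5,2)@(11, 5): e=[-3,48,3] → ·
    (4,3)@(9, 7): e=[15,16,17] → █
    (5,3)@(11, 7): e=[-9,48,9] → ·
    (4,4)@(9, 9): e=[9,16,23] → █
    (5,4)@(11, 9): e=[-15,48,15] → ·
    (4,5)@(9, 11): e=[3,16,29] → █
    (5,5)@(11, 11): e=[-21,48,21] → ·
    (4,6)@(9, 13): e=[-3,16,35] → ·
  covered (5 px):
    · · · · · · · · ·
    · · · · █ · · · ·
    · · · · █ · · · ·
    · · · · █ · · · ·
    · · · · █ · · · ·
    · · · · █ · · · ·
    · · · · · · · · ·
    · · · · · · · · ·
    · · · · · · · · ·
T1:
  2·area = 200  (B↔C swapped to make it positive)
  edge (0, 2)→(16, 4): d=(16,2) inclusive
  edge (16, 4)→(4, 15): d=(-12,11) inclusive
  edge (4, 15)→(0, 2): d=(-4,-13) inclusive
    (0,1)@(1, 3): e=[14,177,9] → █
    (1,1)@(3, 3): e=[10,155,35] → █
    (2,1)@(5, 3): e=[6,133,61] → █
    (3,1)@(7, 3): e=[2,111,87] → █
    (4,1)@(9, 3): e=[-2,89,113] → ·
    (0,2)@(1, 5): e=[46,153,1] → █
    (4,2)@(9, 5): e=[30,65,105] → █
    (5,2)@(11, 5): e=[26,43,131] → █
    (6,2)@(13, 5): e=[22,21,157] → █
    (7,2)@(15, 5): e=[18,-1,183] → ·
    (0,3)@(1, 7): e=[78,129,-7] → ·
    (1,3)@(3, 7): e=[74,107,19] → █
  covered (24 px):
    · · · · · · · · ·
    █ █ █ █ · · · · ·
    █ █ █ █ █ █ █ · ·
    · █ █ █ █ █ · · ·
    · █ █ █ █ · · · ·
    · █ █ █ · · · · ·
    · · █ · · · · · ·
    · · · · · · · · ·
    · · · · · · · · ·
T2:
  2·area = 32  (B↔C swapped to make it positive)
  edge (6, 10)→(6, 6): d=(0,-4) inclusive
  edge (6, 6)→(14, 6): d=(8,0) inclusive
  edge (14, 6)→(6, 10): d=(-8,4) inclusive
    (3,3)@(7, 7): e=[4,8,20] → █
    (4,3)@(9, 7): e=[12,8,12] → █
    (5,3)@(11, 7): e=[20,8,4] → █
    (6,3)@(13, 7): e=[28,8,-4] → ·
    (3,4)@(7, 9): e=[4,24,4] → █
    (4,4)@(9, 9): e=[12,24,-4] → ·
    (5,4)@(11, 9): e=[20,24,-12] → ·
    (3,5)@(7, 11): e=[4,40,-12] → ·
  covered (4 px):
    · · · · · · · · ·
    · · · · · · · · ·
    · · · · · · · · ·
    · · · █ █ █ · · ·
    · · · █ · · · · ·
    · · · · · · · · ·
    · · · · · · · · ·
    · · · · · · · · ·
    · · · · · · · · ·
T3:
  2·area = 28  (B↔C swapped to make it positive)
  edge (2, 14)→(8, 12): d=(6,-2) inclusive
  edge (8, 12)→(4, 18): d=(-4,6) inclusive
  edge (4, 18)→(2, 14): d=(-2,-4) inclusive
    (8,4)@(17, 9): e=[0,-42,70] → ·  [on edge]
    (5,5)@(11, 11): e=[0,-14,42] → ·  [on edge]
    (2,6)@(5, 13): e=[0,14,14] → █  [on edge]
    (3,6)@(7, 13): e=[4,2,22] → █
    (4,6)@(9, 13): e=[8,-10,30] → ·
    (1,7)@(3, 15): e=[8,18,2] → █
    (3,7)@(7, 15): e=[16,-6,18] → ·
    (1,8)@(3, 17): e=[20,10,-2] → ·
    (2,8)@(5, 17): e=[24,-2,6] → ·
  covered (4 px):
    · · · · · · · · ·
    · · · · · · · · ·
    · · · · · · · · ·
    · · · · · · · · ·
    · · · · · · · · ·
    · · · · · · · · ·
    · · █ █ · · · · ·
    · █ █ · · · · · ·
    · · · · · · · · ·
T4:
  2·area = 102  (B↔C swapped to make it positive)
  edge (16, 16)→(9, 7): d=(-7,-9) inclusive
  edge (9, 7)→(18, 4): d=(9,-3) inclusive
  edge (18, 4)→(16, 16): d=(-2,12) inclusive
    (7,2)@(15, 5): e=[68,0,34] → █  [on edge]
    (8,2)@(17, 5): e=[86,6,10] → █
    (4,3)@(9, 7): e=[0,0,102] → █  [on edge]
    (5,3)@(11, 7): e=[18,6,78] → █
    (6,3)@(13, 7): e=[36,12,54] → █
    (1,4)@(3, 9): e=[-68,0,170] → ·  [on edge]
    (4,4)@(9, 9): e=[-14,18,98] → ·
    (5,4)@(11, 9): e=[4,24,74] → █
    (5,5)@(11, 11): e=[-10,42,70] → ·
    (6,5)@(13, 11): e=[8,48,46] → █
    (8,5)@(17, 11): e=[44,60,-2] → ·
    (6,6)@(13, 13): e=[-6,66,42] → ·
  covered (14 px):
    · · · · · · · · ·
    · · · · · · · · ·
    · · · · · · · █ █
    · · · · █ █ █ █ █
    · · · · · █ █ █ █
    · · · · · · █ █ ·
    · · · · · · · █ ·
    · · · · · · · · ·
    · · · · · · · · ·

Z-buffer (winner per pixel, '.' = empty):
  . . . . . . . . .
  1 1 1 1 0 . . . .
  1 1 1 1 1 1 1 4 4
  . 1 1 1 1 1 4 4 4
  . 1 1 1 1 4 4 4 4
  . 1 1 1 0 . 4 4 .
  . . 1 3 . . . 4 .
  . 3 3 . . . . . .
  . . . . . . . . .

Result: -1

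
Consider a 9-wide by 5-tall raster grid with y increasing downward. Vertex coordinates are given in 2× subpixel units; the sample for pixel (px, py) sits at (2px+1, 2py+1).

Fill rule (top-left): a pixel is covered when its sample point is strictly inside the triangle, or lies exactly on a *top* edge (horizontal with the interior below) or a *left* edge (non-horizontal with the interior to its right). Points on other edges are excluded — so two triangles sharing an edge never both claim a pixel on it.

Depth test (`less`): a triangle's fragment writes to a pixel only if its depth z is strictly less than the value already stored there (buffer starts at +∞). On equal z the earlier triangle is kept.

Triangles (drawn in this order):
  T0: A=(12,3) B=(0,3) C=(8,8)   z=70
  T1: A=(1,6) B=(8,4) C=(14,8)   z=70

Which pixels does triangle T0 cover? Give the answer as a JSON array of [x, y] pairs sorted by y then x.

T0:
  2·area = 60  (B↔C swapped to make it positive)
  edge (12, 3)→(8, 8): d=(-4,5) right/bottom  bias=-1
  edge (8, 8)→(0, 3): d=(-8,-5) top-left  bias=+0
  edge (0, 3)→(12, 3): d=(12,0) top-left  bias=+0
    (0,1)@(1, 3): e=[55,5,0] → #  [on edge]
    (1,1)@(3, 3): e=[45,15,0] → #  [on edge]
    (2,1)@(5, 3): e=[35,25,0] → #  [on edge]
    (3,1)@(7, 3): e=[25,35,0] → #  [on edge]
    (4,1)@(9, 3): e=[15,45,0] → #  [on edge]
    (5,1)@(11, 3): e=[5,55,0] → #  [on edge]
    (6,1)@(13, 3): e=[-5,65,0] → ·  [on edge]
    (7,1)@(15, 3): e=[-15,75,0] → ·  [on edge]
    (8,1)@(17, 3): e=[-25,85,0] → ·  [on edge]
    (0,2)@(1, 5): e=[47,-11,24] → ·
    (1,2)@(3, 5): e=[37,-1,24] → ·
    (2,2)@(5, 5): e=[27,9,24] → #
  covered (10 px):
    · · · · · · · · ·
    # # # # # # · · ·
    · · # # # · · · ·
    · · · # · · · · ·
    · · · · · · · · ·
T1:
  2·area = 40
  edge (1, 6)→(8, 4): d=(7,-2) top-left  bias=+0
  edge (8, 4)→(14, 8): d=(6,4) right/bottom  bias=-1
  edge (14, 8)→(1, 6): d=(-13,-2) top-left  bias=+0
    (2,2)@(5, 5): e=[1,18,21] → #
    (3,2)@(7, 5): e=[5,10,25] → #
    (4,2)@(9, 5): e=[9,2,29] → #
    (5,2)@(11, 5): e=[13,-6,33] → ·
    (2,3)@(5, 7): e=[15,30,-5] → ·
    (3,3)@(7, 7): e=[19,22,-1] → ·
    (4,3)@(9, 7): e=[23,14,3] → #
    (5,3)@(11, 7): e=[27,6,7] → #
    (6,3)@(13, 7): e=[31,-2,11] → ·
    (4,4)@(9, 9): e=[37,26,-23] → ·
    (5,4)@(11, 9): e=[41,18,-19] → ·
  covered (5 px):
    · · · · · · · · ·
    · · · · · · · · ·
    · · # # # · · · ·
    · · · · # # · · ·
    · · · · · · · · ·

Answer: [[0,1],[1,1],[2,1],[3,1],[4,1],[5,1],[2,2],[3,2],[4,2],[3,3]]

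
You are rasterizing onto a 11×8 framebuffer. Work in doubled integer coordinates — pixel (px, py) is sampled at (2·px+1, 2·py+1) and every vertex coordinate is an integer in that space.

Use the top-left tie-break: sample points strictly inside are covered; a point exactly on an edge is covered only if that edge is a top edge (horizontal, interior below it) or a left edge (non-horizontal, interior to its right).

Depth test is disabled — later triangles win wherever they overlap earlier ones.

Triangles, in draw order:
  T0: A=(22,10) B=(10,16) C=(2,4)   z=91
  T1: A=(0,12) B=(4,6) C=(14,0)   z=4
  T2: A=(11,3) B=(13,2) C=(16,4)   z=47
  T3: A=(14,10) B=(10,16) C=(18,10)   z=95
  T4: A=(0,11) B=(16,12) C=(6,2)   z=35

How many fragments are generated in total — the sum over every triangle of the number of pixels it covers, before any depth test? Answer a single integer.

T0:
  2·area = 192
  edge (22, 10)→(10, 16): d=(-12,6) right/bottom  bias=-1
  edge (10, 16)→(2, 4): d=(-8,-12) top-left  bias=+0
  edge (2, 4)→(22, 10): d=(20,6) right/bottom  bias=-1
    (1,2)@(3, 5): e=[174,4,14] → X
    (2,2)@(5, 5): e=[162,28,2] → X
    (3,2)@(7, 5): e=[150,52,-10] → .
    (1,3)@(3, 7): e=[150,-12,54] → .
    (2,3)@(5, 7): e=[138,12,42] → X
    (3,3)@(7, 7): e=[126,36,30] → X
    (4,3)@(9, 7): e=[114,60,18] → X
    (5,3)@(11, 7): e=[102,84,6] → X
    (6,3)@(13, 7): e=[90,108,-6] → .
    (2,4)@(5, 9): e=[114,-4,82] → .
    (3,4)@(7, 9): e=[102,20,70] → X
    (6,4)@(13, 9): e=[66,92,34] → X
  covered (24 px):
    . . . . . . . . . . .
    . . . . . . . . . . .
    . X X . . . . . . . .
    . . X X X X . . . . .
    . . . X X X X X X . .
    . . . X X X X X X X .
    . . . . X X X X . . .
    . . . . . X . . . . .
T1:
  2·area = 36
  edge (0, 12)→(4, 6): d=(4,-6) top-left  bias=+0
  edge (4, 6)→(14, 0): d=(10,-6) top-left  bias=+0
  edge (14, 0)→(0, 12): d=(-14,12) right/bottom  bias=-1
    (4,1)@(9, 3): e=[18,0,18] → X  [on edge]
    (5,1)@(11, 3): e=[30,12,-6] → .
    (3,2)@(7, 5): e=[14,8,14] → X
    (4,2)@(9, 5): e=[26,20,-10] → .
    (2,3)@(5, 7): e=[10,16,10] → X
    (3,3)@(7, 7): e=[22,28,-14] → .
    (1,4)@(3, 9): e=[6,24,6] → X
    (2,4)@(5, 9): e=[18,36,-18] → .
    (0,5)@(1, 11): e=[2,32,2] → X
    (1,5)@(3, 11): e=[14,44,-22] → .
    (0,6)@(1, 13): e=[10,52,-26] → .
  covered (5 px):
    . . . . . . . . . . .
    . . . . X . . . . . .
    . . . X . . . . . . .
    . . X . . . . . . . .
    . X . . . . . . . . .
    X . . . . . . . . . .
    . . . . . . . . . . .
    . . . . . . . . . . .
T2:
  2·area = 7
  edge (11, 3)→(13, 2): d=(2,-1) top-left  bias=+0
  edge (13, 2)→(16, 4): d=(3,2) right/bottom  bias=-1
  edge (16, 4)→(11, 3): d=(-5,-1) top-left  bias=+0
    (0,0)@(1, 1): e=[-14,21,0] → .  [on edge]
    (7,0)@(15, 1): e=[0,-7,14] → .  [on edge]
    (5,1)@(11, 3): e=[0,7,0] → X  [on edge]
    (6,1)@(13, 3): e=[2,3,2] → X
    (7,1)@(15, 3): e=[4,-1,4] → .
    (3,2)@(7, 5): e=[0,21,-14] → .  [on edge]
    (5,2)@(11, 5): e=[4,13,-10] → .
    (6,2)@(13, 5): e=[6,9,-8] → .
    (10,2)@(21, 5): e=[14,-7,0] → .  [on edge]
    (1,3)@(3, 7): e=[0,35,-28] → .  [on edge]
  covered (2 px):
    . . . . . . . . . . .
    . . . . . X X . . . .
    . . . . . . . . . . .
    . . . . . . . . . . .
    . . . . . . . . . . .
    . . . . . . . . . . .
    . . . . . . . . . . .
    . . . . . . . . . . .
T3:
  2·area = 24  (B↔C swapped to make it positive)
  edge (14, 10)→(18, 10): d=(4,0) top-left  bias=+0
  edge (18, 10)→(10, 16): d=(-8,6) right/bottom  bias=-1
  edge (10, 16)→(14, 10): d=(4,-6) top-left  bias=+0
    (7,5)@(15, 11): e=[4,10,10] → X
    (8,5)@(17, 11): e=[4,-2,22] → .
    (6,6)@(13, 13): e=[12,6,6] → X
    (7,6)@(15, 13): e=[12,-6,18] → .
    (5,7)@(11, 15): e=[20,2,2] → X
    (6,7)@(13, 15): e=[20,-10,14] → .
  covered (3 px):
    . . . . . . . . . . .
    . . . . . . . . . . .
    . . . . . . . . . . .
    . . . . . . . . . . .
    . . . . . . . . . . .
    . . . . . . . X . . .
    . . . . . . X . . . .
    . . . . . X . . . . .
T4:
  2·area = 150  (B↔C swapped to make it positive)
  edge (0, 11)→(6, 2): d=(6,-9) top-left  bias=+0
  edge (6, 2)→(16, 12): d=(10,10) right/bottom  bias=-1
  edge (16, 12)→(0, 11): d=(-16,-1) top-left  bias=+0
    (2,0)@(5, 1): e=[-15,0,165] → .  [on edge]
    (3,1)@(7, 3): e=[15,0,135] → .  [on edge]
    (2,2)@(5, 5): e=[9,40,101] → X
    (3,2)@(7, 5): e=[27,20,103] → X
    (4,2)@(9, 5): e=[45,0,105] → .  [on edge]
    (1,3)@(3, 7): e=[3,80,67] → X
    (4,3)@(9, 7): e=[57,20,73] → X
    (5,3)@(11, 7): e=[75,0,75] → .  [on edge]
    (1,4)@(3, 9): e=[15,100,35] → X
    (5,4)@(11, 9): e=[87,20,43] → X
    (6,4)@(13, 9): e=[105,0,45] → .  [on edge]
    (0,5)@(1, 11): e=[9,140,1] → X
    (7,5)@(15, 11): e=[135,0,15] → .  [on edge]
    (8,6)@(17, 13): e=[165,0,-15] → .  [on edge]
    (9,7)@(19, 15): e=[195,0,-45] → .  [on edge]
  covered (18 px):
    . . . . . . . . . . .
    . . . . . . . . . . .
    . . X X . . . . . . .
    . X X X X . . . . . .
    . X X X X X . . . . .
    X X X X X X X . . . .
    . . . . . . . . . . .
    . . . . . . . . . . .

Answer: 52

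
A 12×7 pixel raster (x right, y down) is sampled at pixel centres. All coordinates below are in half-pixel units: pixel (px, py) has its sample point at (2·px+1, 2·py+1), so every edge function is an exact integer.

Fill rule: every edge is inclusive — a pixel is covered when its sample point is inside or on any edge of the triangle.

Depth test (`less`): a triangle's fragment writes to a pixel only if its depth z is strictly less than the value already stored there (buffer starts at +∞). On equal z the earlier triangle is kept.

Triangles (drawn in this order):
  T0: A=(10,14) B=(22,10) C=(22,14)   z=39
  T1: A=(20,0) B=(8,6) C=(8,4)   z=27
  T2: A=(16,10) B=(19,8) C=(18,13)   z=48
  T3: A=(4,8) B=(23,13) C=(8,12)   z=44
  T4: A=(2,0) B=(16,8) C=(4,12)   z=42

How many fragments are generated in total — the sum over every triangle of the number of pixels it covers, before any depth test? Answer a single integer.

T0:
  2·area = 48
  edge (10, 14)→(22, 10): d=(12,-4) inclusive
  edge (22, 10)→(22, 14): d=(0,4) inclusive
  edge (22, 14)→(10, 14): d=(-12,0) inclusive
    (9,5)@(19, 11): e=[0,12,36] → █  [on edge]
    (10,5)@(21, 11): e=[8,4,36] → █
    (11,5)@(23, 11): e=[16,-4,36] → ·
    (6,6)@(13, 13): e=[0,36,12] → █  [on edge]
    (7,6)@(15, 13): e=[8,28,12] → █
    (8,6)@(17, 13): e=[16,20,12] → █
    (11,6)@(23, 13): e=[40,-4,12] → ·
  covered (7 px):
    · · · · · · · · · · · ·
    · · · · · · · · · · · ·
    · · · · · · · · · · · ·
    · · · · · · · · · · · ·
    · · · · · · · · · · · ·
    · · · · · · · · · █ █ ·
    · · · · · · █ █ █ █ █ ·
T1:
  2·area = 24
  edge (20, 0)→(8, 6): d=(-12,6) inclusive
  edge (8, 6)→(8, 4): d=(0,-2) inclusive
  edge (8, 4)→(20, 0): d=(12,-4) inclusive
    (8,0)@(17, 1): e=[6,18,0] → █  [on edge]
    (9,0)@(19, 1): e=[-6,22,8] → ·
    (5,1)@(11, 3): e=[18,6,0] → █  [on edge]
    (6,1)@(13, 3): e=[6,10,8] → █
    (7,1)@(15, 3): e=[-6,14,16] → ·
    (8,1)@(17, 3): e=[-18,18,24] → ·
    (2,2)@(5, 5): e=[30,-6,0] → ·  [on edge]
    (4,2)@(9, 5): e=[6,2,16] → █
    (5,2)@(11, 5): e=[-6,6,24] → ·
    (6,2)@(13, 5): e=[-18,10,32] → ·
    (4,3)@(9, 7): e=[-18,2,40] → ·
  covered (4 px):
    · · · · · · · · █ · · ·
    · · · · · █ █ · · · · ·
    · · · · █ · · · · · · ·
    · · · · · · · · · · · ·
    · · · · · · · · · · · ·
    · · · · · · · · · · · ·
    · · · · · · · · · · · ·
T2:
  2·area = 13
  edge (16, 10)→(19, 8): d=(3,-2) inclusive
  edge (19, 8)→(18, 13): d=(-1,5) inclusive
  edge (18, 13)→(16, 10): d=(-2,-3) inclusive
    (8,5)@(17, 11): e=[5,7,1] → █
    (9,5)@(19, 11): e=[9,-3,7] → ·
    (8,6)@(17, 13): e=[11,5,-3] → ·
  covered (1 px):
    · · · · · · · · · · · ·
    · · · · · · · · · · · ·
    · · · · · · · · · · · ·
    · · · · · · · · · · · ·
    · · · · · · · · · · · ·
    · · · · · · · · █ · · ·
    · · · · · · · · · · · ·
T3:
  2·area = 56
  edge (4, 8)→(23, 13): d=(19,5) inclusive
  edge (23, 13)→(8, 12): d=(-15,-1) inclusive
  edge (8, 12)→(4, 8): d=(-4,-4) inclusive
    (0,2)@(1, 5): e=[-42,98,0] → ·  [on edge]
    (1,3)@(3, 7): e=[-14,70,0] → ·  [on edge]
    (2,4)@(5, 9): e=[14,42,0] → █  [on edge]
    (3,4)@(7, 9): e=[4,44,8] → █
    (4,4)@(9, 9): e=[-6,46,16] → ·
    (2,5)@(5, 11): e=[52,12,-8] → ·
    (3,5)@(7, 11): e=[42,14,0] → █  [on edge]
    (4,5)@(9, 11): e=[32,16,8] → █
    (5,5)@(11, 11): e=[22,18,16] → █
    (6,5)@(13, 11): e=[12,20,24] → █
    (7,5)@(15, 11): e=[2,22,32] → █
    (8,5)@(17, 11): e=[-8,24,40] → ·
    (4,6)@(9, 13): e=[70,-14,0] → ·  [on edge]
    (11,6)@(23, 13): e=[0,0,56] → █  [on edge]
  covered (8 px):
    · · · · · · · · · · · ·
    · · · · · · · · · · · ·
    · · · · · · · · · · · ·
    · · · · · · · · · · · ·
    · · █ █ · · · · · · · ·
    · · · █ █ █ █ █ · · · ·
    · · · · · · · · · · · █
T4:
  2·area = 152
  edge (2, 0)→(16, 8): d=(14,8) inclusive
  edge (16, 8)→(4, 12): d=(-12,4) inclusive
  edge (4, 12)→(2, 0): d=(-2,-12) inclusive
    (1,0)@(3, 1): e=[6,136,10] → █
    (2,0)@(5, 1): e=[-10,128,34] → ·
    (1,1)@(3, 3): e=[34,112,6] → █
    (2,1)@(5, 3): e=[18,104,30] → █
    (3,1)@(7, 3): e=[2,96,54] → █
    (4,1)@(9, 3): e=[-14,88,78] → ·
    (1,2)@(3, 5): e=[62,88,2] → █
    (4,2)@(9, 5): e=[14,64,74] → █
    (5,2)@(11, 5): e=[-2,56,98] → ·
    (1,3)@(3, 7): e=[90,64,-2] → ·
    (2,3)@(5, 7): e=[74,56,22] → █
    (5,3)@(11, 7): e=[26,32,94] → █
    (9,3)@(19, 7): e=[-38,0,190] → ·  [on edge]
    (6,4)@(13, 9): e=[38,0,114] → █  [on edge]
    (3,5)@(7, 11): e=[114,0,38] → █  [on edge]
    (0,6)@(1, 13): e=[190,0,-38] → ·  [on edge]
  covered (20 px):
    · █ · · · · · · · · · ·
    · █ █ █ · · · · · · · ·
    · █ █ █ █ · · · · · · ·
    · · █ █ █ █ █ · · · · ·
    · · █ █ █ █ █ · · · · ·
    · · █ █ · · · · · · · ·
    · · · · · · · · · · · ·

Answer: 40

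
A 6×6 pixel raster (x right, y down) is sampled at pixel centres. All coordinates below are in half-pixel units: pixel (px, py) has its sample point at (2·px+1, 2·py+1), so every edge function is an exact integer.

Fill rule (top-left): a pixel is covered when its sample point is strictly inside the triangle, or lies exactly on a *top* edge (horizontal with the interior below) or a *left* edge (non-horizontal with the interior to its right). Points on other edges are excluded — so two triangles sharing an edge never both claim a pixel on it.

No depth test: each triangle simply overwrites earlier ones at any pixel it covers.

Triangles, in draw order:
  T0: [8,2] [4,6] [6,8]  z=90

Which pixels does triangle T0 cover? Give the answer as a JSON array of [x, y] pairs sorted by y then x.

T0:
  2·area = 16  (B↔C swapped to make it positive)
  edge (8, 2)→(6, 8): d=(-2,6) right/bottom  bias=-1
  edge (6, 8)→(4, 6): d=(-2,-2) top-left  bias=+0
  edge (4, 6)→(8, 2): d=(4,-4) top-left  bias=+0
    (4,0)@(9, 1): e=[-4,20,0] → .  [on edge]
    (0,1)@(1, 3): e=[40,0,-24] → .  [on edge]
    (3,1)@(7, 3): e=[4,12,0] → X  [on edge]
    (4,1)@(9, 3): e=[-8,16,8] → .
    (1,2)@(3, 5): e=[24,0,-8] → .  [on edge]
    (2,2)@(5, 5): e=[12,4,0] → X  [on edge]
    (3,2)@(7, 5): e=[0,8,8] → .  [on edge]
    (1,3)@(3, 7): e=[20,-4,0] → .  [on edge]
    (2,3)@(5, 7): e=[8,0,8] → X  [on edge]
    (3,3)@(7, 7): e=[-4,4,16] → .
    (0,4)@(1, 9): e=[28,-12,0] → .  [on edge]
    (2,4)@(5, 9): e=[4,-4,16] → .
    (3,4)@(7, 9): e=[-8,0,24] → .  [on edge]
    (2,5)@(5, 11): e=[0,-8,24] → .  [on edge]
    (4,5)@(9, 11): e=[-24,0,40] → .  [on edge]
  covered (3 px):
    . . . . . .
    . . . X . .
    . . X . . .
    . . X . . .
    . . . . . .
    . . . . . .

Final: [[3,1],[2,2],[2,3]]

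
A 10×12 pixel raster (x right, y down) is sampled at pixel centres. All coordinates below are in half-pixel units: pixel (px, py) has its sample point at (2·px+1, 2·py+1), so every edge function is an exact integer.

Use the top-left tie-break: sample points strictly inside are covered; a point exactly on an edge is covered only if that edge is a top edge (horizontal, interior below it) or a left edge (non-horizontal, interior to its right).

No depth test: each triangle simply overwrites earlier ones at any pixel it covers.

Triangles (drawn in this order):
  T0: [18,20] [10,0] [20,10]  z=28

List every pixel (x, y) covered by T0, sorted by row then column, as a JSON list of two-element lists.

T0:
  2·area = 120
  edge (18, 20)→(10, 0): d=(-8,-20) top-left  bias=+0
  edge (10, 0)→(20, 10): d=(10,10) right/bottom  bias=-1
  edge (20, 10)→(18, 20): d=(-2,10) right/bottom  bias=-1
    (5,0)@(11, 1): e=[12,0,108] → ·  [on edge]
    (6,1)@(13, 3): e=[36,0,84] → ·  [on edge]
    (6,2)@(13, 5): e=[20,20,80] → #
    (7,2)@(15, 5): e=[60,0,60] → ·  [on edge]
    (6,3)@(13, 7): e=[4,40,76] → #
    (7,3)@(15, 7): e=[44,20,56] → #
    (8,3)@(17, 7): e=[84,0,36] → ·  [on edge]
    (6,4)@(13, 9): e=[-12,60,72] → ·
    (7,4)@(15, 9): e=[28,40,52] → #
    (8,4)@(17, 9): e=[68,20,32] → #
    (9,4)@(19, 9): e=[108,0,12] → ·  [on edge]
    (7,5)@(15, 11): e=[12,60,48] → #
    (9,7)@(19, 15): e=[60,60,0] → ·  [on edge]
  covered (12 px):
    · · · · · · · · · ·
    · · · · · · · · · ·
    · · · · · · # · · ·
    · · · · · · # # · ·
    · · · · · · · # # ·
    · · · · · · · # # #
    · · · · · · · · # #
    · · · · · · · · # ·
    · · · · · · · · # ·
    · · · · · · · · · ·
    · · · · · · · · · ·
    · · · · · · · · · ·

Answer: [[6,2],[6,3],[7,3],[7,4],[8,4],[7,5],[8,5],[9,5],[8,6],[9,6],[8,7],[8,8]]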